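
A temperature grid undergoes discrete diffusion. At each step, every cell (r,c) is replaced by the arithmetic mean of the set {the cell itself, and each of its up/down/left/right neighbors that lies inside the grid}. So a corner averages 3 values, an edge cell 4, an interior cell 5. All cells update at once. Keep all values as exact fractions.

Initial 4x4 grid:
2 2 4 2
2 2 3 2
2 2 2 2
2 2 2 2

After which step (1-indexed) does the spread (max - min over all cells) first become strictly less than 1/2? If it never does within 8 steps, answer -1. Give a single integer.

Answer: 4

Derivation:
Step 1: max=11/4, min=2, spread=3/4
Step 2: max=631/240, min=2, spread=151/240
Step 3: max=2723/1080, min=2, spread=563/1080
Step 4: max=15919/6480, min=1213/600, spread=14093/32400
  -> spread < 1/2 first at step 4
Step 5: max=2346293/972000, min=7357/3600, spread=359903/972000
Step 6: max=13849543/5832000, min=371521/180000, spread=9061313/29160000
Step 7: max=2051450423/874800000, min=135007/64800, spread=228855923/874800000
Step 8: max=12178004179/5248800000, min=1020752753/486000000, spread=5769372233/26244000000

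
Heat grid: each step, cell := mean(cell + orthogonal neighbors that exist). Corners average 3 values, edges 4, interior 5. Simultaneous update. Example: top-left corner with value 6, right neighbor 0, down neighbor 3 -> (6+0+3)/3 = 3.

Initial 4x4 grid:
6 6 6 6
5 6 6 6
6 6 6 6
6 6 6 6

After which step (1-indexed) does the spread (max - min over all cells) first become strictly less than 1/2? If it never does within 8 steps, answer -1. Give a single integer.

Answer: 1

Derivation:
Step 1: max=6, min=17/3, spread=1/3
  -> spread < 1/2 first at step 1
Step 2: max=6, min=689/120, spread=31/120
Step 3: max=6, min=6269/1080, spread=211/1080
Step 4: max=6, min=631157/108000, spread=16843/108000
Step 5: max=53921/9000, min=5693357/972000, spread=130111/972000
Step 6: max=3232841/540000, min=171317633/29160000, spread=3255781/29160000
Step 7: max=3228893/540000, min=5148446309/874800000, spread=82360351/874800000
Step 8: max=580693559/97200000, min=154712683109/26244000000, spread=2074577821/26244000000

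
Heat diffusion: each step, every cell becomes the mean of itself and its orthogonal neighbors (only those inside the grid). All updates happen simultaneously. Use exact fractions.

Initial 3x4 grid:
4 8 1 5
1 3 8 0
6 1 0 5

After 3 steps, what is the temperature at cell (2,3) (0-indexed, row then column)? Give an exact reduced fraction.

Answer: 3017/1080

Derivation:
Step 1: cell (2,3) = 5/3
Step 2: cell (2,3) = 29/9
Step 3: cell (2,3) = 3017/1080
Full grid after step 3:
  2183/540 13723/3600 4801/1200 607/180
  8297/2400 937/250 1198/375 24991/7200
  3521/1080 2687/900 5839/1800 3017/1080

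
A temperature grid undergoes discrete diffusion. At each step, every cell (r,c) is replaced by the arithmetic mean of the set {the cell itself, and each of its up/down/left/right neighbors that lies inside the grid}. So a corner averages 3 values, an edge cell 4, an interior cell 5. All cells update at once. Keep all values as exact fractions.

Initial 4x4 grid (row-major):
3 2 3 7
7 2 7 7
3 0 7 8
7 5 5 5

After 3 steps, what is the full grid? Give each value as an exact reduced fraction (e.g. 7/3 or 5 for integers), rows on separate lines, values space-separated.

After step 1:
  4 5/2 19/4 17/3
  15/4 18/5 26/5 29/4
  17/4 17/5 27/5 27/4
  5 17/4 11/2 6
After step 2:
  41/12 297/80 1087/240 53/9
  39/10 369/100 131/25 373/60
  41/10 209/50 21/4 127/20
  9/2 363/80 423/80 73/12
After step 3:
  2647/720 9209/2400 34867/7200 11977/2160
  1133/300 8289/2000 29911/6000 10663/1800
  417/100 8703/2000 10523/2000 239/40
  1051/240 3701/800 2539/480 4253/720

Answer: 2647/720 9209/2400 34867/7200 11977/2160
1133/300 8289/2000 29911/6000 10663/1800
417/100 8703/2000 10523/2000 239/40
1051/240 3701/800 2539/480 4253/720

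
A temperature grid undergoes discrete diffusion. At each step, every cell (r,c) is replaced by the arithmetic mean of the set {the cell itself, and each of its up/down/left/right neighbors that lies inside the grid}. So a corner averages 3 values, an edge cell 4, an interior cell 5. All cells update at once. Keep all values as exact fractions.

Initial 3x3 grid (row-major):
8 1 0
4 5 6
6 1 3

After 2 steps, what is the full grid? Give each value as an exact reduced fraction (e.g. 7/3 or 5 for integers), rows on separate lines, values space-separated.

After step 1:
  13/3 7/2 7/3
  23/4 17/5 7/2
  11/3 15/4 10/3
After step 2:
  163/36 407/120 28/9
  343/80 199/50 377/120
  79/18 283/80 127/36

Answer: 163/36 407/120 28/9
343/80 199/50 377/120
79/18 283/80 127/36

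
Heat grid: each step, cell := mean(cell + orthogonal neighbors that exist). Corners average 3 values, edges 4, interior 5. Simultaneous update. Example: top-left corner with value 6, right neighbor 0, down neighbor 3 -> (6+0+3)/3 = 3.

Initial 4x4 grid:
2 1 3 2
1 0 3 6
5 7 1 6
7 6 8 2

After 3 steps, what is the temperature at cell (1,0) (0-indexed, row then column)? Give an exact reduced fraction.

Step 1: cell (1,0) = 2
Step 2: cell (1,0) = 161/60
Step 3: cell (1,0) = 9859/3600
Full grid after step 3:
  4439/2160 15203/7200 3983/1440 6811/2160
  9859/3600 3589/1200 18853/6000 2671/720
  5257/1200 8177/2000 26159/6000 14827/3600
  1237/240 12779/2400 34169/7200 2077/432

Answer: 9859/3600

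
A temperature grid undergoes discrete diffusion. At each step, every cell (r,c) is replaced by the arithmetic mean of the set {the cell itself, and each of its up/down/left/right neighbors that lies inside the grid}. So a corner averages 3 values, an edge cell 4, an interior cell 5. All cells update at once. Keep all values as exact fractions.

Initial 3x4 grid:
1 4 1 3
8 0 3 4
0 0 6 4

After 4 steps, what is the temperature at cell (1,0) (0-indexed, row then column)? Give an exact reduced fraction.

Answer: 776093/288000

Derivation:
Step 1: cell (1,0) = 9/4
Step 2: cell (1,0) = 49/16
Step 3: cell (1,0) = 12127/4800
Step 4: cell (1,0) = 776093/288000
Full grid after step 4:
  344221/129600 596561/216000 602941/216000 6134/2025
  776093/288000 316427/120000 535703/180000 1350337/432000
  329621/129600 594061/216000 641941/216000 6659/2025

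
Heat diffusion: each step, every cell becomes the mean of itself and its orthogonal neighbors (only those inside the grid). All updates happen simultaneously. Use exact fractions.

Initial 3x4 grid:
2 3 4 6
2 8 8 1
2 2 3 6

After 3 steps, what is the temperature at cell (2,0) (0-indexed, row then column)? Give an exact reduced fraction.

Answer: 299/90

Derivation:
Step 1: cell (2,0) = 2
Step 2: cell (2,0) = 37/12
Step 3: cell (2,0) = 299/90
Full grid after step 3:
  476/135 14527/3600 16427/3600 9703/2160
  24719/7200 12061/3000 8809/2000 22031/4800
  299/90 4559/1200 15577/3600 9263/2160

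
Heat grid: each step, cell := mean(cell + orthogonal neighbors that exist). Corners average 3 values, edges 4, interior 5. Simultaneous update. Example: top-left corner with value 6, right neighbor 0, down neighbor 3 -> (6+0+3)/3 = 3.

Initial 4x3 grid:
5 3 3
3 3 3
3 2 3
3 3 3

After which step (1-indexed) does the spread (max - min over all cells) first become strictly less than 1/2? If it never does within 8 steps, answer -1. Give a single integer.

Step 1: max=11/3, min=11/4, spread=11/12
Step 2: max=32/9, min=277/100, spread=707/900
Step 3: max=7183/2160, min=13589/4800, spread=21359/43200
  -> spread < 1/2 first at step 3
Step 4: max=105983/32400, min=123049/43200, spread=10957/25920
Step 5: max=12425309/3888000, min=7474781/2592000, spread=97051/311040
Step 6: max=738029281/233280000, min=450635179/155520000, spread=4966121/18662400
Step 7: max=43817399579/13996800000, min=27262299761/9331200000, spread=46783199/223948800
Step 8: max=2612247854761/839808000000, min=1644468989299/559872000000, spread=2328709933/13436928000

Answer: 3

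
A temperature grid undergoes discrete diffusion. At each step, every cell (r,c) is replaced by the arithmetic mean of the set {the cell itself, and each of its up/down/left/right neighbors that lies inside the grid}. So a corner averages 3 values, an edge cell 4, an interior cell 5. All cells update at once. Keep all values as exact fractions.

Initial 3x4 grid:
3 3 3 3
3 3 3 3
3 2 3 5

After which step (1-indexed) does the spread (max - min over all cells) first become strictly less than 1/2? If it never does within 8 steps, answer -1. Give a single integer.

Answer: 3

Derivation:
Step 1: max=11/3, min=8/3, spread=1
Step 2: max=125/36, min=101/36, spread=2/3
Step 3: max=715/216, min=1537/540, spread=167/360
  -> spread < 1/2 first at step 3
Step 4: max=210043/64800, min=46867/16200, spread=301/864
Step 5: max=12403157/3888000, min=1420399/486000, spread=69331/259200
Step 6: max=736796383/233280000, min=571965349/194400000, spread=252189821/1166400000
Step 7: max=43875594197/13996800000, min=34501774841/11664000000, spread=12367321939/69984000000
Step 8: max=2617986174223/839808000000, min=2079824628769/699840000000, spread=610983098501/4199040000000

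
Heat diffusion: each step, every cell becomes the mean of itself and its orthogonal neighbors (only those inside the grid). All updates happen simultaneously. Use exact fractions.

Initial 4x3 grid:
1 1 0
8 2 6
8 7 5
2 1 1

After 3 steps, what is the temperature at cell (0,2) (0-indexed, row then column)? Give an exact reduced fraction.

Step 1: cell (0,2) = 7/3
Step 2: cell (0,2) = 79/36
Step 3: cell (0,2) = 398/135
Full grid after step 3:
  961/270 662/225 398/135
  14677/3600 5923/1500 3013/900
  16607/3600 8079/2000 6941/1800
  8911/2160 6187/1600 7451/2160

Answer: 398/135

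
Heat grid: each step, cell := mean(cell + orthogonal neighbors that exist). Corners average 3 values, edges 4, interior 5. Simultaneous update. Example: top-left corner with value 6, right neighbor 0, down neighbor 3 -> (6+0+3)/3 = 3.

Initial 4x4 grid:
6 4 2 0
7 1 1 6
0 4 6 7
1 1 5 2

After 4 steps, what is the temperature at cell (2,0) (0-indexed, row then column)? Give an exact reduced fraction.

Answer: 312413/108000

Derivation:
Step 1: cell (2,0) = 3
Step 2: cell (2,0) = 287/120
Step 3: cell (2,0) = 10487/3600
Step 4: cell (2,0) = 312413/108000
Full grid after step 4:
  4589/1296 184759/54000 172051/54000 206617/64800
  366413/108000 296777/90000 613327/180000 753319/216000
  312413/108000 114767/36000 79919/22500 845143/216000
  174829/64800 635941/216000 784933/216000 64843/16200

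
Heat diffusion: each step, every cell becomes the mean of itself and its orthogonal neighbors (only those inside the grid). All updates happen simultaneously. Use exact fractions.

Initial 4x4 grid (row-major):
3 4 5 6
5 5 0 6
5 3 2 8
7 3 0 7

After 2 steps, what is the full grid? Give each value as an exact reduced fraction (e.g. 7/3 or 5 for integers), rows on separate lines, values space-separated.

Answer: 17/4 77/20 259/60 173/36
169/40 387/100 367/100 1201/240
181/40 357/100 371/100 367/80
53/12 297/80 277/80 55/12

Derivation:
After step 1:
  4 17/4 15/4 17/3
  9/2 17/5 18/5 5
  5 18/5 13/5 23/4
  5 13/4 3 5
After step 2:
  17/4 77/20 259/60 173/36
  169/40 387/100 367/100 1201/240
  181/40 357/100 371/100 367/80
  53/12 297/80 277/80 55/12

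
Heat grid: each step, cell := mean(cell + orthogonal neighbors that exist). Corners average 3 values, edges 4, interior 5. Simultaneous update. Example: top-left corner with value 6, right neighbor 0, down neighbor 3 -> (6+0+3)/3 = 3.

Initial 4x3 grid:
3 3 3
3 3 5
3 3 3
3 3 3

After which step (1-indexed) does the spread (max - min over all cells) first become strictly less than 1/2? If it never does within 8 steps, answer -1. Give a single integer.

Answer: 3

Derivation:
Step 1: max=11/3, min=3, spread=2/3
Step 2: max=211/60, min=3, spread=31/60
Step 3: max=1831/540, min=3, spread=211/540
  -> spread < 1/2 first at step 3
Step 4: max=178897/54000, min=2747/900, spread=14077/54000
Step 5: max=1598407/486000, min=165683/54000, spread=5363/24300
Step 6: max=47480809/14580000, min=92869/30000, spread=93859/583200
Step 7: max=2834674481/874800000, min=151136467/48600000, spread=4568723/34992000
Step 8: max=169244435629/52488000000, min=4555618889/1458000000, spread=8387449/83980800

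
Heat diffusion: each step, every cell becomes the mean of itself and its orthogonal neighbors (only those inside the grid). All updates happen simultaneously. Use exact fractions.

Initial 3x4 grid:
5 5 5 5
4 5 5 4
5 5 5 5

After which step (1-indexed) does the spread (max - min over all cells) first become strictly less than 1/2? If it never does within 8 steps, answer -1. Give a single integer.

Step 1: max=5, min=14/3, spread=1/3
  -> spread < 1/2 first at step 1
Step 2: max=487/100, min=1133/240, spread=179/1200
Step 3: max=4367/900, min=10363/2160, spread=589/10800
Step 4: max=1741147/360000, min=4154693/864000, spread=120299/4320000
Step 5: max=15652277/3240000, min=249853087/51840000, spread=116669/10368000
Step 6: max=6257729107/1296000000, min=15000377933/3110400000, spread=90859619/15552000000
Step 7: max=375361971113/77760000000, min=900386280247/186624000000, spread=2412252121/933120000000
Step 8: max=22519150489867/4665600000000, min=54031574164373/11197440000000, spread=71935056539/55987200000000

Answer: 1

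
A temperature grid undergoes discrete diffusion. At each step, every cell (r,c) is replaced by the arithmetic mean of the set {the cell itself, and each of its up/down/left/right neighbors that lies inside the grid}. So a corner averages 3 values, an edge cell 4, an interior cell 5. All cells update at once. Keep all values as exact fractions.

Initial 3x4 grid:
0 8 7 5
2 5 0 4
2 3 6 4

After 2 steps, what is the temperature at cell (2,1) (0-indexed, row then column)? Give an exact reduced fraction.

Answer: 791/240

Derivation:
Step 1: cell (2,1) = 4
Step 2: cell (2,1) = 791/240
Full grid after step 2:
  127/36 127/30 74/15 163/36
  691/240 77/20 39/10 353/80
  103/36 791/240 979/240 67/18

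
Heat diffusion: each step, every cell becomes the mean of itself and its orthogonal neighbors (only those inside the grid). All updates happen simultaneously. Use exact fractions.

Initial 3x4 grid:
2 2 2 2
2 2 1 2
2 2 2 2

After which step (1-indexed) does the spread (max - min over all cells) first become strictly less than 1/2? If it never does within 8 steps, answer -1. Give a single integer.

Step 1: max=2, min=7/4, spread=1/4
  -> spread < 1/2 first at step 1
Step 2: max=2, min=177/100, spread=23/100
Step 3: max=787/400, min=8789/4800, spread=131/960
Step 4: max=14009/7200, min=79849/43200, spread=841/8640
Step 5: max=2786627/1440000, min=32017949/17280000, spread=56863/691200
Step 6: max=24930457/12960000, min=289505659/155520000, spread=386393/6220800
Step 7: max=9947641187/5184000000, min=116022276869/62208000000, spread=26795339/497664000
Step 8: max=594993850333/311040000000, min=6981144285871/3732480000000, spread=254051069/5971968000

Answer: 1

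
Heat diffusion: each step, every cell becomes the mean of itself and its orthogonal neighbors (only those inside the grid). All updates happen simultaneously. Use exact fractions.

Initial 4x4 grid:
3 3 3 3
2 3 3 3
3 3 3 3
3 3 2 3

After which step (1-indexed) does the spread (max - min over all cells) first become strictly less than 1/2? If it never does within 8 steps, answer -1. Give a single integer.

Answer: 1

Derivation:
Step 1: max=3, min=8/3, spread=1/3
  -> spread < 1/2 first at step 1
Step 2: max=3, min=329/120, spread=31/120
Step 3: max=3, min=3029/1080, spread=211/1080
Step 4: max=667/225, min=61057/21600, spread=119/864
Step 5: max=9967/3375, min=340483/120000, spread=125093/1080000
Step 6: max=264029/90000, min=13797551/4860000, spread=92003/972000
Step 7: max=1776397/607500, min=82949143/29160000, spread=2317913/29160000
Step 8: max=2124040643/729000000, min=12451421243/4374000000, spread=58564523/874800000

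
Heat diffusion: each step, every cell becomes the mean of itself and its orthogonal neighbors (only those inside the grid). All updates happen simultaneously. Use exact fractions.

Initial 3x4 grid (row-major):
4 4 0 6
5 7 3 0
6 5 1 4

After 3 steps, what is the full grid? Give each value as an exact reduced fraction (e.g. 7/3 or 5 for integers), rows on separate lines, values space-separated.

Answer: 4879/1080 2801/720 781/240 211/80
6809/1440 2533/600 3743/1200 8053/2880
5299/1080 3041/720 2443/720 5737/2160

Derivation:
After step 1:
  13/3 15/4 13/4 2
  11/2 24/5 11/5 13/4
  16/3 19/4 13/4 5/3
After step 2:
  163/36 121/30 14/5 17/6
  599/120 21/5 67/20 547/240
  187/36 68/15 89/30 49/18
After step 3:
  4879/1080 2801/720 781/240 211/80
  6809/1440 2533/600 3743/1200 8053/2880
  5299/1080 3041/720 2443/720 5737/2160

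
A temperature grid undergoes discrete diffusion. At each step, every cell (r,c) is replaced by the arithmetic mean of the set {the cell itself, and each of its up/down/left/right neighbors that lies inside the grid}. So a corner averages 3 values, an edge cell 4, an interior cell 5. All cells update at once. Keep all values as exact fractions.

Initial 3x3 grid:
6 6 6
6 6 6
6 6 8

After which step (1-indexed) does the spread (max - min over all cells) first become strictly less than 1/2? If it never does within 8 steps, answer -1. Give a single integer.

Answer: 3

Derivation:
Step 1: max=20/3, min=6, spread=2/3
Step 2: max=59/9, min=6, spread=5/9
Step 3: max=689/108, min=6, spread=41/108
  -> spread < 1/2 first at step 3
Step 4: max=41011/6480, min=1091/180, spread=347/1296
Step 5: max=2439737/388800, min=10957/1800, spread=2921/15552
Step 6: max=145796539/23328000, min=1321483/216000, spread=24611/186624
Step 7: max=8716802033/1399680000, min=29816741/4860000, spread=207329/2239488
Step 8: max=521914752451/83980800000, min=1594001599/259200000, spread=1746635/26873856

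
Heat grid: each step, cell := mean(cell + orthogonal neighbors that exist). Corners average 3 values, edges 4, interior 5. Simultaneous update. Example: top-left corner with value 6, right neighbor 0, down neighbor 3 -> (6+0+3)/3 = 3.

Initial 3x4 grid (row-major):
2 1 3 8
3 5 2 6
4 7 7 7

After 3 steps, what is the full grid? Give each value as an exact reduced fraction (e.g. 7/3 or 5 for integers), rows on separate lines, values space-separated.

After step 1:
  2 11/4 7/2 17/3
  7/2 18/5 23/5 23/4
  14/3 23/4 23/4 20/3
After step 2:
  11/4 237/80 991/240 179/36
  413/120 101/25 116/25 1361/240
  167/36 593/120 683/120 109/18
After step 3:
  2197/720 8329/2400 30067/7200 2659/540
  26767/7200 24031/6000 14503/3000 76819/14400
  586/135 17381/3600 4799/900 12541/2160

Answer: 2197/720 8329/2400 30067/7200 2659/540
26767/7200 24031/6000 14503/3000 76819/14400
586/135 17381/3600 4799/900 12541/2160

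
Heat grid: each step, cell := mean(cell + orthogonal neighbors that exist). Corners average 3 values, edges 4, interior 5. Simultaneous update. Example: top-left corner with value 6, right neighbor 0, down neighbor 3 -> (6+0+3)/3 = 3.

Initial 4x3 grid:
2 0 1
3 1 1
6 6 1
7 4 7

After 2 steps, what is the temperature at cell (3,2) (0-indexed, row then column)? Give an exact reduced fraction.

Step 1: cell (3,2) = 4
Step 2: cell (3,2) = 55/12
Full grid after step 2:
  17/9 83/60 8/9
  371/120 54/25 457/240
  533/120 421/100 247/80
  103/18 289/60 55/12

Answer: 55/12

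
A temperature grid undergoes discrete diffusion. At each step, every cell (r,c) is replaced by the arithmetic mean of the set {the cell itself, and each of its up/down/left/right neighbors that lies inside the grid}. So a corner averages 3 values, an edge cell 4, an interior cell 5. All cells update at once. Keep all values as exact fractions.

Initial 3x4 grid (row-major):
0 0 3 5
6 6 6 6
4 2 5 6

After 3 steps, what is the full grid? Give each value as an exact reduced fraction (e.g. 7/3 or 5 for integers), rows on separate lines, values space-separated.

After step 1:
  2 9/4 7/2 14/3
  4 4 26/5 23/4
  4 17/4 19/4 17/3
After step 2:
  11/4 47/16 937/240 167/36
  7/2 197/50 116/25 1277/240
  49/12 17/4 149/30 97/18
After step 3:
  49/16 8119/2400 29017/7200 4991/1080
  2141/600 7707/2000 13663/3000 71959/14400
  71/18 431/100 17321/3600 11287/2160

Answer: 49/16 8119/2400 29017/7200 4991/1080
2141/600 7707/2000 13663/3000 71959/14400
71/18 431/100 17321/3600 11287/2160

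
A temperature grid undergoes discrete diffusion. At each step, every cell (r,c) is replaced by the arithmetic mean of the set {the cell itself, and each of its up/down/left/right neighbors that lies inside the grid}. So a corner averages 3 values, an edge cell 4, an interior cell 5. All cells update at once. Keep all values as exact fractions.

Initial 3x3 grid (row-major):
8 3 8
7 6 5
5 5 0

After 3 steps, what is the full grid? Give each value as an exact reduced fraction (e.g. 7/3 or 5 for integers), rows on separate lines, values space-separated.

After step 1:
  6 25/4 16/3
  13/2 26/5 19/4
  17/3 4 10/3
After step 2:
  25/4 1367/240 49/9
  701/120 267/50 1117/240
  97/18 91/20 145/36
After step 3:
  1423/240 81829/14400 2843/540
  41077/7200 15649/3000 70079/14400
  5681/1080 362/75 9527/2160

Answer: 1423/240 81829/14400 2843/540
41077/7200 15649/3000 70079/14400
5681/1080 362/75 9527/2160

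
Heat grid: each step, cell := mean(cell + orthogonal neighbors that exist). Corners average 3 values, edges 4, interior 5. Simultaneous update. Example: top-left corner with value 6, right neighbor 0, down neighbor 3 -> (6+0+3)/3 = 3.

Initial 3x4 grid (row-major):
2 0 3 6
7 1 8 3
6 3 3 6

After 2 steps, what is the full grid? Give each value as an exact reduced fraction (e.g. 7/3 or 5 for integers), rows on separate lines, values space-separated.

Answer: 17/6 251/80 267/80 14/3
121/30 323/100 112/25 347/80
151/36 1043/240 317/80 59/12

Derivation:
After step 1:
  3 3/2 17/4 4
  4 19/5 18/5 23/4
  16/3 13/4 5 4
After step 2:
  17/6 251/80 267/80 14/3
  121/30 323/100 112/25 347/80
  151/36 1043/240 317/80 59/12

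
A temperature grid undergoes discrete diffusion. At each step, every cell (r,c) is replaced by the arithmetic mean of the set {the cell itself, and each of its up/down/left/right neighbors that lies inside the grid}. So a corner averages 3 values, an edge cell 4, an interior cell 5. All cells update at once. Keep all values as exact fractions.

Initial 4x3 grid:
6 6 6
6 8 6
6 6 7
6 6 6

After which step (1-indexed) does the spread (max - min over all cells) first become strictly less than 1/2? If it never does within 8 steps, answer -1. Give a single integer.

Answer: 3

Derivation:
Step 1: max=27/4, min=6, spread=3/4
Step 2: max=131/20, min=6, spread=11/20
Step 3: max=129/20, min=2221/360, spread=101/360
  -> spread < 1/2 first at step 3
Step 4: max=27593/4320, min=13339/2160, spread=61/288
Step 5: max=229241/36000, min=5383/864, spread=464/3375
Step 6: max=98888513/15552000, min=24258667/3888000, spread=370769/3110400
Step 7: max=5919645907/933120000, min=1460214793/233280000, spread=5252449/62208000
Step 8: max=354916997993/55987200000, min=1082924507/172800000, spread=161978309/2239488000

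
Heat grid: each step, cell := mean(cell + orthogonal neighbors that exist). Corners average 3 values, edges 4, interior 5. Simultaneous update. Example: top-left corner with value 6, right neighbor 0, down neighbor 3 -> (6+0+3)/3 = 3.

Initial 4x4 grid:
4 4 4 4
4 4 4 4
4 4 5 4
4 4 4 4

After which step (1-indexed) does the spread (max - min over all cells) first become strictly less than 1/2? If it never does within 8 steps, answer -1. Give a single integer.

Answer: 1

Derivation:
Step 1: max=17/4, min=4, spread=1/4
  -> spread < 1/2 first at step 1
Step 2: max=211/50, min=4, spread=11/50
Step 3: max=9967/2400, min=4, spread=367/2400
Step 4: max=44771/10800, min=2413/600, spread=1337/10800
Step 5: max=1337669/324000, min=72469/18000, spread=33227/324000
Step 6: max=40094327/9720000, min=436049/108000, spread=849917/9720000
Step 7: max=1200114347/291600000, min=6548533/1620000, spread=21378407/291600000
Step 8: max=35958462371/8748000000, min=1967688343/486000000, spread=540072197/8748000000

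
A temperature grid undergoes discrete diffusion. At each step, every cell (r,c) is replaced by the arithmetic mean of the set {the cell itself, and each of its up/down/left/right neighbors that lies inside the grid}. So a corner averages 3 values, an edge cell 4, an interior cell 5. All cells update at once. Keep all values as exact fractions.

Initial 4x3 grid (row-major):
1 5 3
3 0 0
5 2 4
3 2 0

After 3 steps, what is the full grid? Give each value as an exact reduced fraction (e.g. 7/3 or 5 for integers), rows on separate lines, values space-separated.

After step 1:
  3 9/4 8/3
  9/4 2 7/4
  13/4 13/5 3/2
  10/3 7/4 2
After step 2:
  5/2 119/48 20/9
  21/8 217/100 95/48
  343/120 111/50 157/80
  25/9 581/240 7/4
After step 3:
  365/144 33737/14400 481/216
  1523/600 1721/750 15001/7200
  9433/3600 6979/3000 4747/2400
  5801/2160 33007/14400 92/45

Answer: 365/144 33737/14400 481/216
1523/600 1721/750 15001/7200
9433/3600 6979/3000 4747/2400
5801/2160 33007/14400 92/45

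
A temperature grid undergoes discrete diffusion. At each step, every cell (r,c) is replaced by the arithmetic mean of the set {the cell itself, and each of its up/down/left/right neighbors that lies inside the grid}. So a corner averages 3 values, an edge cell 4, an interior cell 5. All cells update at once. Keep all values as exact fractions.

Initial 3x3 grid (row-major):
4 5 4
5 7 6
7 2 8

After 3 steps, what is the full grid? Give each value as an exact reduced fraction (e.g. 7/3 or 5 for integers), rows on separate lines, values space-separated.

After step 1:
  14/3 5 5
  23/4 5 25/4
  14/3 6 16/3
After step 2:
  185/36 59/12 65/12
  241/48 28/5 259/48
  197/36 21/4 211/36
After step 3:
  2171/432 3793/720 755/144
  15287/2880 1571/300 16037/2880
  2267/432 1331/240 2377/432

Answer: 2171/432 3793/720 755/144
15287/2880 1571/300 16037/2880
2267/432 1331/240 2377/432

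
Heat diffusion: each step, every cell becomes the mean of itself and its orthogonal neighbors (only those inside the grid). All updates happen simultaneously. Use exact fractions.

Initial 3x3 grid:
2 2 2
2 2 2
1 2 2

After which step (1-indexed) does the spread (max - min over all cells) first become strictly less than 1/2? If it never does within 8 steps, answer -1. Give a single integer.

Answer: 1

Derivation:
Step 1: max=2, min=5/3, spread=1/3
  -> spread < 1/2 first at step 1
Step 2: max=2, min=31/18, spread=5/18
Step 3: max=2, min=391/216, spread=41/216
Step 4: max=709/360, min=23789/12960, spread=347/2592
Step 5: max=7043/3600, min=1448263/777600, spread=2921/31104
Step 6: max=838517/432000, min=87483461/46656000, spread=24611/373248
Step 7: max=18783259/9720000, min=5279997967/2799360000, spread=207329/4478976
Step 8: max=997998401/518400000, min=317893247549/167961600000, spread=1746635/53747712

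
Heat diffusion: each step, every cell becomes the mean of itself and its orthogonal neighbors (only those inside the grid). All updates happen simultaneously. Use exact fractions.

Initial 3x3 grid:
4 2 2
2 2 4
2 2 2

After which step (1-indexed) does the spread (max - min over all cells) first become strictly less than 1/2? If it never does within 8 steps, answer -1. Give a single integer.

Answer: 2

Derivation:
Step 1: max=8/3, min=2, spread=2/3
Step 2: max=307/120, min=13/6, spread=47/120
  -> spread < 1/2 first at step 2
Step 3: max=1381/540, min=91/40, spread=61/216
Step 4: max=81437/32400, min=50033/21600, spread=511/2592
Step 5: max=4847089/1944000, min=3051851/1296000, spread=4309/31104
Step 6: max=288263633/116640000, min=61538099/25920000, spread=36295/373248
Step 7: max=17205843901/6998400000, min=11152049059/4665600000, spread=305773/4478976
Step 8: max=1027905511397/419904000000, min=671853929473/279936000000, spread=2575951/53747712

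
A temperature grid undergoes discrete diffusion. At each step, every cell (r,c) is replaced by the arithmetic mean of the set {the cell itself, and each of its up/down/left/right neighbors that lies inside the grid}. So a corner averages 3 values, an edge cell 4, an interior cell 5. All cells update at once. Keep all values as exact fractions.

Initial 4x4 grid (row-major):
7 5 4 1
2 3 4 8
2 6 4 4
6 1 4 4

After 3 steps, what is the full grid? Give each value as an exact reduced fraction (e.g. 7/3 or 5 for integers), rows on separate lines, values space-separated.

After step 1:
  14/3 19/4 7/2 13/3
  7/2 4 23/5 17/4
  4 16/5 22/5 5
  3 17/4 13/4 4
After step 2:
  155/36 203/48 1031/240 145/36
  97/24 401/100 83/20 1091/240
  137/40 397/100 409/100 353/80
  15/4 137/40 159/40 49/12
After step 3:
  1811/432 30313/7200 6013/1440 4633/1080
  3551/900 24481/6000 2531/600 6169/1440
  1139/300 473/125 8239/2000 10279/2400
  53/15 189/50 292/75 2993/720

Answer: 1811/432 30313/7200 6013/1440 4633/1080
3551/900 24481/6000 2531/600 6169/1440
1139/300 473/125 8239/2000 10279/2400
53/15 189/50 292/75 2993/720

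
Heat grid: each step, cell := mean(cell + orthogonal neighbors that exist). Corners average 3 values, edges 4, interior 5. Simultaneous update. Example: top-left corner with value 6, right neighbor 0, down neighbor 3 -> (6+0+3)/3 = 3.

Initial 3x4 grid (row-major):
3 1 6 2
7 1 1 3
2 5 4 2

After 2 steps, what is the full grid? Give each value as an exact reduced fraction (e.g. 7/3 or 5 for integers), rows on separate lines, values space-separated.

Answer: 29/9 143/48 143/48 49/18
175/48 3 27/10 35/12
131/36 41/12 3 8/3

Derivation:
After step 1:
  11/3 11/4 5/2 11/3
  13/4 3 3 2
  14/3 3 3 3
After step 2:
  29/9 143/48 143/48 49/18
  175/48 3 27/10 35/12
  131/36 41/12 3 8/3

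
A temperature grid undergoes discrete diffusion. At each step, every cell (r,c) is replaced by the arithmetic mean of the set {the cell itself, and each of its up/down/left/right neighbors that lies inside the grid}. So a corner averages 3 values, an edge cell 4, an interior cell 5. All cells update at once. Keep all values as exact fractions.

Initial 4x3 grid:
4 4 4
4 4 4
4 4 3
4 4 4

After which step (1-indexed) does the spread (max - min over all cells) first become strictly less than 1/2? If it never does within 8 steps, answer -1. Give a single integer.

Answer: 1

Derivation:
Step 1: max=4, min=11/3, spread=1/3
  -> spread < 1/2 first at step 1
Step 2: max=4, min=449/120, spread=31/120
Step 3: max=4, min=4109/1080, spread=211/1080
Step 4: max=7153/1800, min=415103/108000, spread=14077/108000
Step 5: max=428317/108000, min=3747593/972000, spread=5363/48600
Step 6: max=237131/60000, min=112899191/29160000, spread=93859/1166400
Step 7: max=383463533/97200000, min=6788125519/1749600000, spread=4568723/69984000
Step 8: max=11482381111/2916000000, min=408123564371/104976000000, spread=8387449/167961600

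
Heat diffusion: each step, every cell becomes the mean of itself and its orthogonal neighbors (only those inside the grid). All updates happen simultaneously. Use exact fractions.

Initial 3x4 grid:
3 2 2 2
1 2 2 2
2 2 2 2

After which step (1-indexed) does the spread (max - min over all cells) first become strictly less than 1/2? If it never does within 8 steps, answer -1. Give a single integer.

Answer: 2

Derivation:
Step 1: max=9/4, min=5/3, spread=7/12
Step 2: max=25/12, min=28/15, spread=13/60
  -> spread < 1/2 first at step 2
Step 3: max=4901/2400, min=253/135, spread=3629/21600
Step 4: max=48469/24000, min=62399/32400, spread=60683/648000
Step 5: max=434189/216000, min=1878053/972000, spread=30319/388800
Step 6: max=12969233/6480000, min=113639047/58320000, spread=61681/1166400
Step 7: max=388630361/194400000, min=3418652299/1749600000, spread=1580419/34992000
Step 8: max=23260774099/11664000000, min=205818082391/104976000000, spread=7057769/209952000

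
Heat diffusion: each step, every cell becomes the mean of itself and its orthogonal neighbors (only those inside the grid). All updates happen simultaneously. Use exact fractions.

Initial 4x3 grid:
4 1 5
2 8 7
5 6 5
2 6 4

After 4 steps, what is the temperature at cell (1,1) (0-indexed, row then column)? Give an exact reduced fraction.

Answer: 432569/90000

Derivation:
Step 1: cell (1,1) = 24/5
Step 2: cell (1,1) = 263/50
Step 3: cell (1,1) = 27949/6000
Step 4: cell (1,1) = 432569/90000
Full grid after step 4:
  278423/64800 1928927/432000 78737/16200
  58871/13500 432569/90000 1075061/216000
  62741/13500 27184/5625 374827/72000
  298433/64800 2128267/432000 13667/2700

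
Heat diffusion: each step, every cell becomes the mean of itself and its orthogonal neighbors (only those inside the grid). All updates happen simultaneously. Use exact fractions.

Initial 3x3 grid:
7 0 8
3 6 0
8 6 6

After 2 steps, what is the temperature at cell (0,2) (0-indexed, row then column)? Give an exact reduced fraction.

Step 1: cell (0,2) = 8/3
Step 2: cell (0,2) = 155/36
Full grid after step 2:
  175/36 57/16 155/36
  9/2 103/20 11/3
  109/18 115/24 31/6

Answer: 155/36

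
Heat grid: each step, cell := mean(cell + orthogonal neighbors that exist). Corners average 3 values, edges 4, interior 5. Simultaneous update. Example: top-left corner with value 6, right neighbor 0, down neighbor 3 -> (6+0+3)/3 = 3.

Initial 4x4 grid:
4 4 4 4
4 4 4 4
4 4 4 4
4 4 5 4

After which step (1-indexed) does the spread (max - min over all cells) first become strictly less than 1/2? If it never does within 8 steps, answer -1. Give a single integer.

Answer: 1

Derivation:
Step 1: max=13/3, min=4, spread=1/3
  -> spread < 1/2 first at step 1
Step 2: max=511/120, min=4, spread=31/120
Step 3: max=4531/1080, min=4, spread=211/1080
Step 4: max=448843/108000, min=4, spread=16843/108000
Step 5: max=4026643/972000, min=36079/9000, spread=130111/972000
Step 6: max=120282367/29160000, min=2167159/540000, spread=3255781/29160000
Step 7: max=3599553691/874800000, min=2171107/540000, spread=82360351/874800000
Step 8: max=107727316891/26244000000, min=391306441/97200000, spread=2074577821/26244000000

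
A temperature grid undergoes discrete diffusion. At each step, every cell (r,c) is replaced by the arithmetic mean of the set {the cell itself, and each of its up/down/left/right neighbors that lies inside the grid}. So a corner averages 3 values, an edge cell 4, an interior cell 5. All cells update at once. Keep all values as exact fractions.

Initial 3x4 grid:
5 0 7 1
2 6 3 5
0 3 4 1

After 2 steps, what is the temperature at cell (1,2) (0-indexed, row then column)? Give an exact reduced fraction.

Step 1: cell (1,2) = 5
Step 2: cell (1,2) = 79/25
Full grid after step 2:
  121/36 743/240 199/48 115/36
  201/80 94/25 79/25 91/24
  49/18 157/60 43/12 103/36

Answer: 79/25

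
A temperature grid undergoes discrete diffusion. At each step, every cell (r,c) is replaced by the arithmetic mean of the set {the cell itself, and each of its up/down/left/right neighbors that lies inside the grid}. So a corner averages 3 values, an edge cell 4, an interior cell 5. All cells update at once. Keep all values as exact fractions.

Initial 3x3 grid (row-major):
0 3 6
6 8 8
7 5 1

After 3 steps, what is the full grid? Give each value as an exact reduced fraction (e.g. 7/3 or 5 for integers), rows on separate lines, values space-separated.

After step 1:
  3 17/4 17/3
  21/4 6 23/4
  6 21/4 14/3
After step 2:
  25/6 227/48 47/9
  81/16 53/10 265/48
  11/2 263/48 47/9
After step 3:
  335/72 13981/2880 557/108
  4807/960 3131/600 15311/2880
  385/72 15481/2880 146/27

Answer: 335/72 13981/2880 557/108
4807/960 3131/600 15311/2880
385/72 15481/2880 146/27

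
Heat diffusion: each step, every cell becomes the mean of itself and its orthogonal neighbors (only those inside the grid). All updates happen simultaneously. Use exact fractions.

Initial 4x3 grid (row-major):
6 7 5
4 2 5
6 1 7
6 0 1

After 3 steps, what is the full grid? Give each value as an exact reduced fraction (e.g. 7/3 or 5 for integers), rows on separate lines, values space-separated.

Answer: 10543/2160 1753/360 10513/2160
1285/288 1297/300 1249/288
1837/480 217/60 5051/1440
2489/720 1121/360 6637/2160

Derivation:
After step 1:
  17/3 5 17/3
  9/2 19/5 19/4
  17/4 16/5 7/2
  4 2 8/3
After step 2:
  91/18 151/30 185/36
  1093/240 17/4 1063/240
  319/80 67/20 847/240
  41/12 89/30 49/18
After step 3:
  10543/2160 1753/360 10513/2160
  1285/288 1297/300 1249/288
  1837/480 217/60 5051/1440
  2489/720 1121/360 6637/2160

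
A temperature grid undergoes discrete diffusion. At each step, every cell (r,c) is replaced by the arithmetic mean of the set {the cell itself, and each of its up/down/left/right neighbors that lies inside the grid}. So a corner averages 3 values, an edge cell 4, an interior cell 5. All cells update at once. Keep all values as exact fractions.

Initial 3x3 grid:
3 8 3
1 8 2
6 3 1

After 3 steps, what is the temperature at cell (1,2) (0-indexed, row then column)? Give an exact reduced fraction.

Answer: 28469/7200

Derivation:
Step 1: cell (1,2) = 7/2
Step 2: cell (1,2) = 427/120
Step 3: cell (1,2) = 28469/7200
Full grid after step 3:
  797/180 32669/7200 2261/540
  31169/7200 1516/375 28469/7200
  2111/540 27869/7200 209/60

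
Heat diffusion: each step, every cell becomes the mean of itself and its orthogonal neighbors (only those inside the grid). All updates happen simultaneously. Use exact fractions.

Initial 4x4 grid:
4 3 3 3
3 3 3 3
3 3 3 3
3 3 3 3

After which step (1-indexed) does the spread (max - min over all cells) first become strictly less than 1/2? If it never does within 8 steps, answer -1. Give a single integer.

Answer: 1

Derivation:
Step 1: max=10/3, min=3, spread=1/3
  -> spread < 1/2 first at step 1
Step 2: max=59/18, min=3, spread=5/18
Step 3: max=689/216, min=3, spread=41/216
Step 4: max=20483/6480, min=3, spread=1043/6480
Step 5: max=608753/194400, min=3, spread=25553/194400
Step 6: max=18167459/5832000, min=54079/18000, spread=645863/5832000
Step 7: max=542521691/174960000, min=360971/120000, spread=16225973/174960000
Step 8: max=16223877983/5248800000, min=162701/54000, spread=409340783/5248800000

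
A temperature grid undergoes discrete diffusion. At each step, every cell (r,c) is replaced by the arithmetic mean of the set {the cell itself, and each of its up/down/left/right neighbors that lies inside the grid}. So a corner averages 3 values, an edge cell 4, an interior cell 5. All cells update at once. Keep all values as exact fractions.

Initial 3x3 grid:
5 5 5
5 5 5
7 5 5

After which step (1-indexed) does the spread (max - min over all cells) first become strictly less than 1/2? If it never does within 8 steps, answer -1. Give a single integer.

Answer: 3

Derivation:
Step 1: max=17/3, min=5, spread=2/3
Step 2: max=50/9, min=5, spread=5/9
Step 3: max=581/108, min=5, spread=41/108
  -> spread < 1/2 first at step 3
Step 4: max=34531/6480, min=911/180, spread=347/1296
Step 5: max=2050937/388800, min=9157/1800, spread=2921/15552
Step 6: max=122468539/23328000, min=1105483/216000, spread=24611/186624
Step 7: max=7317122033/1399680000, min=24956741/4860000, spread=207329/2239488
Step 8: max=437933952451/83980800000, min=1334801599/259200000, spread=1746635/26873856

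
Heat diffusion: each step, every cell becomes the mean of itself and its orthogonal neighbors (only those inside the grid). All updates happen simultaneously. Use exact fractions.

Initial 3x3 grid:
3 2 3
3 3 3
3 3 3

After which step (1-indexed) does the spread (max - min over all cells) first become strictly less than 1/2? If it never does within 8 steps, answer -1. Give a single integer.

Step 1: max=3, min=8/3, spread=1/3
  -> spread < 1/2 first at step 1
Step 2: max=3, min=653/240, spread=67/240
Step 3: max=593/200, min=6043/2160, spread=1807/10800
Step 4: max=15839/5400, min=2434037/864000, spread=33401/288000
Step 5: max=1576609/540000, min=22098067/7776000, spread=3025513/38880000
Step 6: max=83644051/28800000, min=8866273133/3110400000, spread=53531/995328
Step 7: max=22536883949/7776000000, min=533839074151/186624000000, spread=450953/11943936
Step 8: max=2698351389481/933120000000, min=32083416439397/11197440000000, spread=3799043/143327232

Answer: 1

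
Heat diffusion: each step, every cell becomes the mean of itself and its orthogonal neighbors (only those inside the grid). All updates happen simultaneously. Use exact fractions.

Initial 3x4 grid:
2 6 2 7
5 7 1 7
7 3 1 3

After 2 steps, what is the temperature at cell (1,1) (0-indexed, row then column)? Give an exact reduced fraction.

Answer: 22/5

Derivation:
Step 1: cell (1,1) = 22/5
Step 2: cell (1,1) = 22/5
Full grid after step 2:
  83/18 1019/240 1031/240 83/18
  1139/240 22/5 37/10 171/40
  59/12 159/40 413/120 61/18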